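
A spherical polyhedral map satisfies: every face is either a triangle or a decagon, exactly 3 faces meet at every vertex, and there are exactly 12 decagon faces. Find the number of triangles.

Let x be the number of triangles; then F = 12 + x.
Edge–face incidences: 2E = 10·12 + 3·x = 120 + 3x.
Every vertex has degree 3, so 3V = 2E.
Euler: V − E + F = 2 ⇒ (2E)/3 − E + (12 + x) = 2.
Multiply by 6: 2·(2E) − 3·(2E) + 6·(12 + x) = 12, i.e. 72 + 6x − (120 + 3x) = 12.
Collecting terms: 3x − 48 = 12, so 3x = 60, so x = 20.
Then 2E = 120 + 3·20 = 180, so E = 90, V = 2E/3 = 60, F = 12 + 20 = 32.

20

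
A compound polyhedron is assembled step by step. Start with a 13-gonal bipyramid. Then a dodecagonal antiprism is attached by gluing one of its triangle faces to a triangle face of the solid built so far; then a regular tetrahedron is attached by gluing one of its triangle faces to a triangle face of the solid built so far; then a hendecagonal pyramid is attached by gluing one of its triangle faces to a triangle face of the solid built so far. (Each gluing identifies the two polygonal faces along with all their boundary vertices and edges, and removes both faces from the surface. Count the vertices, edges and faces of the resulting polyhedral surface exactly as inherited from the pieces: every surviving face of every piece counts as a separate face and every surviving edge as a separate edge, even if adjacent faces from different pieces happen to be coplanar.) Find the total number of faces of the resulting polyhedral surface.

62

A 13-gonal bipyramid: V=15, E=39, F=26.
Attach a dodecagonal antiprism (V=24, E=48, F=26) along a 3-gon: merge 3 vertices and 3 edges, delete both glued faces → V=36, E=84, F=50.
Attach a regular tetrahedron (V=4, E=6, F=4) along a 3-gon: merge 3 vertices and 3 edges, delete both glued faces → V=37, E=87, F=52.
Attach a hendecagonal pyramid (V=12, E=22, F=12) along a 3-gon: merge 3 vertices and 3 edges, delete both glued faces → V=46, E=106, F=62.
Check: V − E + F = 46 − 106 + 62 = 2.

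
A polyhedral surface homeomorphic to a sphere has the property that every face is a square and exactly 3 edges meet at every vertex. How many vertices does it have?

8

Each face has 4 edges and each edge borders two faces, so 2E = 4F.
Each vertex has degree 3, so 3V = 2E and hence V = 4F/3.
Euler: V − E + F = 2 ⇒ (4F/3) − (4F/2) + F = 2.
Multiply by 6: (8 − 12 + 6)F = 12, i.e. 2F = 12.
So F = 6, E = 4·6/2 = 12, V = 4·6/3 = 8.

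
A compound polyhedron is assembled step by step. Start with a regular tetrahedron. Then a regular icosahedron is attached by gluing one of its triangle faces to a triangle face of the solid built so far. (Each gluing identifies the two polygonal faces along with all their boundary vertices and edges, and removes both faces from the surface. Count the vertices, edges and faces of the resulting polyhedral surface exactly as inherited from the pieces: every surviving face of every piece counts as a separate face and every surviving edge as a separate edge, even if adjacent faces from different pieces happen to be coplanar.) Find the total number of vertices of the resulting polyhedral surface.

A regular tetrahedron: V=4, E=6, F=4.
Attach a regular icosahedron (V=12, E=30, F=20) along a 3-gon: merge 3 vertices and 3 edges, delete both glued faces → V=13, E=33, F=22.
Check: V − E + F = 13 − 33 + 22 = 2.

13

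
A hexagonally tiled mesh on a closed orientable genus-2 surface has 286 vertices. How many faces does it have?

χ = 2 − 2·2 = -2, and every face is a hexagon so 6F = 2E.
V − E + F = -2 with E = 6F/2 gives 286 − (6/2 − 1)·F = -2, so F = 144 and E = 432.

144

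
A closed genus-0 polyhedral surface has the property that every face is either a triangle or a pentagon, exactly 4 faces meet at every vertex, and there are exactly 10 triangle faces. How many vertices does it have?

10

Let x be the number of pentagons; then F = 10 + x.
Edge–face incidences: 2E = 3·10 + 5·x = 30 + 5x.
Every vertex has degree 4, so 4V = 2E.
Euler: V − E + F = 2 ⇒ (2E)/4 − E + (10 + x) = 2.
Multiply by 8: 2·(2E) − 4·(2E) + 8·(10 + x) = 16, i.e. 80 + 8x − 2·(30 + 5x) = 16.
Collecting terms: −2x + 20 = 16, so −2x = −4, so x = 2.
Then 2E = 30 + 5·2 = 40, so E = 20, V = 2E/4 = 10, F = 10 + 2 = 12.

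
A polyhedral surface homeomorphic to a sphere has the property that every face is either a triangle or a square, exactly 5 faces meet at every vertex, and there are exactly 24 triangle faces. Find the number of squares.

2

Let x be the number of squares; then F = 24 + x.
Edge–face incidences: 2E = 3·24 + 4·x = 72 + 4x.
Every vertex has degree 5, so 5V = 2E.
Euler: V − E + F = 2 ⇒ (2E)/5 − E + (24 + x) = 2.
Multiply by 10: 2·(2E) − 5·(2E) + 10·(24 + x) = 20, i.e. 240 + 10x − 3·(72 + 4x) = 20.
Collecting terms: −2x + 24 = 20, so −2x = −4, so x = 2.
Then 2E = 72 + 4·2 = 80, so E = 40, V = 2E/5 = 16, F = 24 + 2 = 26.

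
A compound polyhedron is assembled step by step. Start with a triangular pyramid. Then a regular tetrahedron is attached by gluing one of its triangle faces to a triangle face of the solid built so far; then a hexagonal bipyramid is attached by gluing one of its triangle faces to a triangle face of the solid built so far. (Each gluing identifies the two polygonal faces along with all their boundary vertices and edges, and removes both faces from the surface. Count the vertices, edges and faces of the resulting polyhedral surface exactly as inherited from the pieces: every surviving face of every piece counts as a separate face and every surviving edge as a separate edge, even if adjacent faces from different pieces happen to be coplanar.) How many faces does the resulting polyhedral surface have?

A triangular pyramid: V=4, E=6, F=4.
Attach a regular tetrahedron (V=4, E=6, F=4) along a 3-gon: merge 3 vertices and 3 edges, delete both glued faces → V=5, E=9, F=6.
Attach a hexagonal bipyramid (V=8, E=18, F=12) along a 3-gon: merge 3 vertices and 3 edges, delete both glued faces → V=10, E=24, F=16.
Check: V − E + F = 10 − 24 + 16 = 2.

16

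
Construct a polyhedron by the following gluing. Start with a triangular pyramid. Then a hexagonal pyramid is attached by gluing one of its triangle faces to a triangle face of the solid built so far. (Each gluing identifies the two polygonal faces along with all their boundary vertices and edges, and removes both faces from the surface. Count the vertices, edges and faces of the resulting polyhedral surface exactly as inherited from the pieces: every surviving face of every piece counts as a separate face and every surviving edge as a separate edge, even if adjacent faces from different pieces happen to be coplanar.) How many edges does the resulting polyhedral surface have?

A triangular pyramid: V=4, E=6, F=4.
Attach a hexagonal pyramid (V=7, E=12, F=7) along a 3-gon: merge 3 vertices and 3 edges, delete both glued faces → V=8, E=15, F=9.
Check: V − E + F = 8 − 15 + 9 = 2.

15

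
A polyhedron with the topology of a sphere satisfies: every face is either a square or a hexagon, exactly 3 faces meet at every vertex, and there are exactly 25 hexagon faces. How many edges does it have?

Let x be the number of squares; then F = 25 + x.
Edge–face incidences: 2E = 6·25 + 4·x = 150 + 4x.
Every vertex has degree 3, so 3V = 2E.
Euler: V − E + F = 2 ⇒ (2E)/3 − E + (25 + x) = 2.
Multiply by 6: 2·(2E) − 3·(2E) + 6·(25 + x) = 12, i.e. 150 + 6x − (150 + 4x) = 12.
Collecting terms: 2x = 12, so x = 6.
Then 2E = 150 + 4·6 = 174, so E = 87, V = 2E/3 = 58, F = 25 + 6 = 31.

87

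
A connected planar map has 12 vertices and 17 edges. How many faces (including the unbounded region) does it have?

Euler's formula for a connected plane graph: V − E + F = 2, so F = 2 − 12 + 17 = 7.

7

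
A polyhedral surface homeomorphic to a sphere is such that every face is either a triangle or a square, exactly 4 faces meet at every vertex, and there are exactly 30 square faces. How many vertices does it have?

Let x be the number of triangles; then F = 30 + x.
Edge–face incidences: 2E = 4·30 + 3·x = 120 + 3x.
Every vertex has degree 4, so 4V = 2E.
Euler: V − E + F = 2 ⇒ (2E)/4 − E + (30 + x) = 2.
Multiply by 8: 2·(2E) − 4·(2E) + 8·(30 + x) = 16, i.e. 240 + 8x − 2·(120 + 3x) = 16.
Collecting terms: 2x = 16, so x = 8.
Then 2E = 120 + 3·8 = 144, so E = 72, V = 2E/4 = 36, F = 30 + 8 = 38.

36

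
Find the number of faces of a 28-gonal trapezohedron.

The n-trapezohedron (dual of the n-antiprism) has V = 2·28 + 2 = 58, E = 4·28 = 112, F = 2·28 = 56.
Check: V − E + F = 58 − 112 + 56 = 2.

56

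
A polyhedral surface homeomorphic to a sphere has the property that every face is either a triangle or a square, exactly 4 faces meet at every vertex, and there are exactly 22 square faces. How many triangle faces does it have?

8

Let x be the number of triangles; then F = 22 + x.
Edge–face incidences: 2E = 4·22 + 3·x = 88 + 3x.
Every vertex has degree 4, so 4V = 2E.
Euler: V − E + F = 2 ⇒ (2E)/4 − E + (22 + x) = 2.
Multiply by 8: 2·(2E) − 4·(2E) + 8·(22 + x) = 16, i.e. 176 + 8x − 2·(88 + 3x) = 16.
Collecting terms: 2x = 16, so x = 8.
Then 2E = 88 + 3·8 = 112, so E = 56, V = 2E/4 = 28, F = 22 + 8 = 30.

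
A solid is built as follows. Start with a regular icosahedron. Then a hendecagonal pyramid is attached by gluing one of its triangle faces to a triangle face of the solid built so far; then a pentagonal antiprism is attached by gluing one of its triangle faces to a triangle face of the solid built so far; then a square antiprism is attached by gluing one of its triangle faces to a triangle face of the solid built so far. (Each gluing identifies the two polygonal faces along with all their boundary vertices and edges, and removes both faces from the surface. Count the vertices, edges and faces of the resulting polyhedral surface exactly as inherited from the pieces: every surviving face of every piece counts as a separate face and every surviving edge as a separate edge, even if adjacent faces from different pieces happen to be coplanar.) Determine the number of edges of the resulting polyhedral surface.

A regular icosahedron: V=12, E=30, F=20.
Attach a hendecagonal pyramid (V=12, E=22, F=12) along a 3-gon: merge 3 vertices and 3 edges, delete both glued faces → V=21, E=49, F=30.
Attach a pentagonal antiprism (V=10, E=20, F=12) along a 3-gon: merge 3 vertices and 3 edges, delete both glued faces → V=28, E=66, F=40.
Attach a square antiprism (V=8, E=16, F=10) along a 3-gon: merge 3 vertices and 3 edges, delete both glued faces → V=33, E=79, F=48.
Check: V − E + F = 33 − 79 + 48 = 2.

79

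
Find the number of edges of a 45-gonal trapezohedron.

The n-trapezohedron (dual of the n-antiprism) has V = 2·45 + 2 = 92, E = 4·45 = 180, F = 2·45 = 90.

180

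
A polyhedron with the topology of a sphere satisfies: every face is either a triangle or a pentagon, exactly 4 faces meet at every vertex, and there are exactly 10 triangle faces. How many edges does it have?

Let x be the number of pentagons; then F = 10 + x.
Edge–face incidences: 2E = 3·10 + 5·x = 30 + 5x.
Every vertex has degree 4, so 4V = 2E.
Euler: V − E + F = 2 ⇒ (2E)/4 − E + (10 + x) = 2.
Multiply by 8: 2·(2E) − 4·(2E) + 8·(10 + x) = 16, i.e. 80 + 8x − 2·(30 + 5x) = 16.
Collecting terms: −2x + 20 = 16, so −2x = −4, so x = 2.
Then 2E = 30 + 5·2 = 40, so E = 20, V = 2E/4 = 10, F = 10 + 2 = 12.

20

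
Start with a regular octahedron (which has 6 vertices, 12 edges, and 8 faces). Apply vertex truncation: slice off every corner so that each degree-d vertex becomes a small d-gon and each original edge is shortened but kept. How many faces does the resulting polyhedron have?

14

Truncation replaces each original edge-end by a new vertex, so V′ = 2E = 24.
Each original edge survives, and each old vertex of degree d contributes d new edges; summing degrees gives Σd = 2E, so E′ = E + 2E = 3E = 36.
Each original face survives and each original vertex becomes one new face: F′ = F + V = 14.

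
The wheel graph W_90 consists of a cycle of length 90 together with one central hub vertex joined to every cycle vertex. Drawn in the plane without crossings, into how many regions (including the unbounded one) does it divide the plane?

W_90 has V = 90 + 1 = 91 vertices and E = 2·90 = 180 edges.
By Euler's formula F = 2 − V + E = 2 − 91 + 180 = 91.

91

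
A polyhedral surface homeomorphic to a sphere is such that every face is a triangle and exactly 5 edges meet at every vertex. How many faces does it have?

Each face has 3 edges and each edge borders two faces, so 2E = 3F.
Each vertex has degree 5, so 5V = 2E and hence V = 3F/5.
Euler: V − E + F = 2 ⇒ (3F/5) − (3F/2) + F = 2.
Multiply by 10: (6 − 15 + 10)F = 20, i.e. 1F = 20.
So F = 20, E = 3·20/2 = 30, V = 3·20/5 = 12.

20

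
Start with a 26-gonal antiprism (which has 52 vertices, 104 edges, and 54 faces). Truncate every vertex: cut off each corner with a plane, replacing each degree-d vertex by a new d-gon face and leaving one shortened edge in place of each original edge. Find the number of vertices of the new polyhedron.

208

Truncation replaces each original edge-end by a new vertex, so V′ = 2E = 208.
Each original edge survives, and each old vertex of degree d contributes d new edges; summing degrees gives Σd = 2E, so E′ = E + 2E = 3E = 312.
Each original face survives and each original vertex becomes one new face: F′ = F + V = 106.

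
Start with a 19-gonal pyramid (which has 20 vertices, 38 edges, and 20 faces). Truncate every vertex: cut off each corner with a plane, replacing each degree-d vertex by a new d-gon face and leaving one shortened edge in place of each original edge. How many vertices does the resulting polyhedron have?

Truncation replaces each original edge-end by a new vertex, so V′ = 2E = 76.
Each original edge survives, and each old vertex of degree d contributes d new edges; summing degrees gives Σd = 2E, so E′ = E + 2E = 3E = 114.
Each original face survives and each original vertex becomes one new face: F′ = F + V = 40.

76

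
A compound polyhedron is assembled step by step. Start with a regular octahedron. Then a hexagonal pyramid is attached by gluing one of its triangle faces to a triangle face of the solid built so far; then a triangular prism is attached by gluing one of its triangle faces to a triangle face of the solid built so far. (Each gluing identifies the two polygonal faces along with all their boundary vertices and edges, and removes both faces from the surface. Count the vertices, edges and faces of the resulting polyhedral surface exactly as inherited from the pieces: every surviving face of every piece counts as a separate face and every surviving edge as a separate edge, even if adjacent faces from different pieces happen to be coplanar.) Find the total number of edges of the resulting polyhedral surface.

27

A regular octahedron: V=6, E=12, F=8.
Attach a hexagonal pyramid (V=7, E=12, F=7) along a 3-gon: merge 3 vertices and 3 edges, delete both glued faces → V=10, E=21, F=13.
Attach a triangular prism (V=6, E=9, F=5) along a 3-gon: merge 3 vertices and 3 edges, delete both glued faces → V=13, E=27, F=16.
Check: V − E + F = 13 − 27 + 16 = 2.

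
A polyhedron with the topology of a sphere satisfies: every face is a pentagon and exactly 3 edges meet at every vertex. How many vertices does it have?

20

Each face has 5 edges and each edge borders two faces, so 2E = 5F.
Each vertex has degree 3, so 3V = 2E and hence V = 5F/3.
Euler: V − E + F = 2 ⇒ (5F/3) − (5F/2) + F = 2.
Multiply by 6: (10 − 15 + 6)F = 12, i.e. 1F = 12.
So F = 12, E = 5·12/2 = 30, V = 5·12/3 = 20.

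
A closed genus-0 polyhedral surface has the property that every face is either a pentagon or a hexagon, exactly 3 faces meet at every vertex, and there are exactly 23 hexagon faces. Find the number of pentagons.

12

Let x be the number of pentagons; then F = 23 + x.
Edge–face incidences: 2E = 6·23 + 5·x = 138 + 5x.
Every vertex has degree 3, so 3V = 2E.
Euler: V − E + F = 2 ⇒ (2E)/3 − E + (23 + x) = 2.
Multiply by 6: 2·(2E) − 3·(2E) + 6·(23 + x) = 12, i.e. 138 + 6x − (138 + 5x) = 12.
Collecting terms: x = 12.
Then 2E = 138 + 5·12 = 198, so E = 99, V = 2E/3 = 66, F = 23 + 12 = 35.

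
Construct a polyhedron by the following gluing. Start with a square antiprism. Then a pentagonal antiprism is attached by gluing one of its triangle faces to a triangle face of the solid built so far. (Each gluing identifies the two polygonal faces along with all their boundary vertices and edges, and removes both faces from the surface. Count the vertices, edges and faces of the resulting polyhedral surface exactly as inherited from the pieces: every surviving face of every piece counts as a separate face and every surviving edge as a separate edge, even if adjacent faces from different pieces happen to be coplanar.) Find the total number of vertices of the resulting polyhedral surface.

A square antiprism: V=8, E=16, F=10.
Attach a pentagonal antiprism (V=10, E=20, F=12) along a 3-gon: merge 3 vertices and 3 edges, delete both glued faces → V=15, E=33, F=20.
Check: V − E + F = 15 − 33 + 20 = 2.

15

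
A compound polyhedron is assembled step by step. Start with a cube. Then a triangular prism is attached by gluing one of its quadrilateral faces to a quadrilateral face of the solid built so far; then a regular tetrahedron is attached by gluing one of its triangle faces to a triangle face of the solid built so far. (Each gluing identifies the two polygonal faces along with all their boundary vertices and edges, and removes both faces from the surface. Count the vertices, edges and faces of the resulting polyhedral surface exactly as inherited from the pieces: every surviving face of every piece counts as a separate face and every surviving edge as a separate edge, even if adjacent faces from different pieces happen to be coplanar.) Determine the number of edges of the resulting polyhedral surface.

20

A cube: V=8, E=12, F=6.
Attach a triangular prism (V=6, E=9, F=5) along a 4-gon: merge 4 vertices and 4 edges, delete both glued faces → V=10, E=17, F=9.
Attach a regular tetrahedron (V=4, E=6, F=4) along a 3-gon: merge 3 vertices and 3 edges, delete both glued faces → V=11, E=20, F=11.
Check: V − E + F = 11 − 20 + 11 = 2.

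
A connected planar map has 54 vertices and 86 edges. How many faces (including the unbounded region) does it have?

Euler's formula for a connected plane graph: V − E + F = 2, so F = 2 − 54 + 86 = 34.

34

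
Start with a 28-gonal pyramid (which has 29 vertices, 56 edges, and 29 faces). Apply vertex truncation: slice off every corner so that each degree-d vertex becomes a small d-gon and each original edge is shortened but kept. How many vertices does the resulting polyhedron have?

Truncation replaces each original edge-end by a new vertex, so V′ = 2E = 112.
Each original edge survives, and each old vertex of degree d contributes d new edges; summing degrees gives Σd = 2E, so E′ = E + 2E = 3E = 168.
Each original face survives and each original vertex becomes one new face: F′ = F + V = 58.

112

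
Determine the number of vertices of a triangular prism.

6

A prism on an n-gon has two n-gon bases and n rectangular sides: V = 2·3 = 6, E = 3·3 = 9, F = 3 + 2 = 5.
Check: V − E + F = 6 − 9 + 5 = 2.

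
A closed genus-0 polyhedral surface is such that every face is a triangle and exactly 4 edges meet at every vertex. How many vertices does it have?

6

Each face has 3 edges and each edge borders two faces, so 2E = 3F.
Each vertex has degree 4, so 4V = 2E and hence V = 3F/4.
Euler: V − E + F = 2 ⇒ (3F/4) − (3F/2) + F = 2.
Multiply by 8: (6 − 12 + 8)F = 16, i.e. 2F = 16.
So F = 8, E = 3·8/2 = 12, V = 3·8/4 = 6.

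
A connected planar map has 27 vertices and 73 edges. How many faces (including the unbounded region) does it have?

Euler's formula for a connected plane graph: V − E + F = 2, so F = 2 − 27 + 73 = 48.

48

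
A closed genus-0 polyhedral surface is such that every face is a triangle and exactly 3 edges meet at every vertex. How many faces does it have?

4

Each face has 3 edges and each edge borders two faces, so 2E = 3F.
Each vertex has degree 3, so 3V = 2E and hence V = 3F/3.
Euler: V − E + F = 2 ⇒ (3F/3) − (3F/2) + F = 2.
Multiply by 6: (6 − 9 + 6)F = 12, i.e. 3F = 12.
So F = 4, E = 3·4/2 = 6, V = 3·4/3 = 4.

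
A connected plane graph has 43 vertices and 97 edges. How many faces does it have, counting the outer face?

56

Euler's formula for a connected plane graph: V − E + F = 2, so F = 2 − 43 + 97 = 56.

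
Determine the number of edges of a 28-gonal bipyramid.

A bipyramid over an n-gon has 2n triangular faces and n + 2 vertices: V = 28 + 2 = 30, E = 3·28 = 84, F = 2·28 = 56.

84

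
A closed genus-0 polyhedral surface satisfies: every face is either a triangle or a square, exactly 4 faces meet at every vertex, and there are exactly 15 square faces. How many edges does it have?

Let x be the number of triangles; then F = 15 + x.
Edge–face incidences: 2E = 4·15 + 3·x = 60 + 3x.
Every vertex has degree 4, so 4V = 2E.
Euler: V − E + F = 2 ⇒ (2E)/4 − E + (15 + x) = 2.
Multiply by 8: 2·(2E) − 4·(2E) + 8·(15 + x) = 16, i.e. 120 + 8x − 2·(60 + 3x) = 16.
Collecting terms: 2x = 16, so x = 8.
Then 2E = 60 + 3·8 = 84, so E = 42, V = 2E/4 = 21, F = 15 + 8 = 23.

42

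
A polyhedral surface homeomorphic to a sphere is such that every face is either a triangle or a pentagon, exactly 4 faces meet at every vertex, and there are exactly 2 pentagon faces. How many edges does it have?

Let x be the number of triangles; then F = 2 + x.
Edge–face incidences: 2E = 5·2 + 3·x = 10 + 3x.
Every vertex has degree 4, so 4V = 2E.
Euler: V − E + F = 2 ⇒ (2E)/4 − E + (2 + x) = 2.
Multiply by 8: 2·(2E) − 4·(2E) + 8·(2 + x) = 16, i.e. 16 + 8x − 2·(10 + 3x) = 16.
Collecting terms: 2x − 4 = 16, so 2x = 20, so x = 10.
Then 2E = 10 + 3·10 = 40, so E = 20, V = 2E/4 = 10, F = 2 + 10 = 12.

20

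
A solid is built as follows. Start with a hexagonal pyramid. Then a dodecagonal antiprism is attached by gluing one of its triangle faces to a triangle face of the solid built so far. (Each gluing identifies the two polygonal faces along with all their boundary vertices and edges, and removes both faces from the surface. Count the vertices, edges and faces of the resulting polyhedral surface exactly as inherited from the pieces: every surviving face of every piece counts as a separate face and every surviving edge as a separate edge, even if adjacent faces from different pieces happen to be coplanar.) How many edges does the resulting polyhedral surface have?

A hexagonal pyramid: V=7, E=12, F=7.
Attach a dodecagonal antiprism (V=24, E=48, F=26) along a 3-gon: merge 3 vertices and 3 edges, delete both glued faces → V=28, E=57, F=31.
Check: V − E + F = 28 − 57 + 31 = 2.

57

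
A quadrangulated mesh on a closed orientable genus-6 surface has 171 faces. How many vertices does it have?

χ = 2 − 2·6 = -10, and every face is a square so 4F = 2E.
E = 4·171/2 = 342. Then V = -10 + E − F = -10 + 342 − 171 = 161.

161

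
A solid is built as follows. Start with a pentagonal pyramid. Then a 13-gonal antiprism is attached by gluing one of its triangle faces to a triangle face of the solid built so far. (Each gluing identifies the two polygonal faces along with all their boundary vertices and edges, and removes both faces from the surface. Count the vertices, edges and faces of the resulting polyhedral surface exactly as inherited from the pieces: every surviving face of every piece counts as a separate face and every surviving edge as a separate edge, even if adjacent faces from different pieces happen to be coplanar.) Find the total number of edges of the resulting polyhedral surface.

A pentagonal pyramid: V=6, E=10, F=6.
Attach a 13-gonal antiprism (V=26, E=52, F=28) along a 3-gon: merge 3 vertices and 3 edges, delete both glued faces → V=29, E=59, F=32.
Check: V − E + F = 29 − 59 + 32 = 2.

59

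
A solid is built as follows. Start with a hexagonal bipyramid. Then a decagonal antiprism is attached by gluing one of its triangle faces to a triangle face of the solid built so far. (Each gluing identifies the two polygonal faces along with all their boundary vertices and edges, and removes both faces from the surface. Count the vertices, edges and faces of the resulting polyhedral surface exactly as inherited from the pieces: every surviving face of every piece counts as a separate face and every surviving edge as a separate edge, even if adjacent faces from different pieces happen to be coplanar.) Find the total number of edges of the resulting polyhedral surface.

A hexagonal bipyramid: V=8, E=18, F=12.
Attach a decagonal antiprism (V=20, E=40, F=22) along a 3-gon: merge 3 vertices and 3 edges, delete both glued faces → V=25, E=55, F=32.
Check: V − E + F = 25 − 55 + 32 = 2.

55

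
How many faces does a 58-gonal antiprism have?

118

An antiprism on an n-gon has two n-gon caps and 2n triangles: V = 2·58 = 116, E = 4·58 = 232, F = 2·58 + 2 = 118.
Check: V − E + F = 116 − 232 + 118 = 2.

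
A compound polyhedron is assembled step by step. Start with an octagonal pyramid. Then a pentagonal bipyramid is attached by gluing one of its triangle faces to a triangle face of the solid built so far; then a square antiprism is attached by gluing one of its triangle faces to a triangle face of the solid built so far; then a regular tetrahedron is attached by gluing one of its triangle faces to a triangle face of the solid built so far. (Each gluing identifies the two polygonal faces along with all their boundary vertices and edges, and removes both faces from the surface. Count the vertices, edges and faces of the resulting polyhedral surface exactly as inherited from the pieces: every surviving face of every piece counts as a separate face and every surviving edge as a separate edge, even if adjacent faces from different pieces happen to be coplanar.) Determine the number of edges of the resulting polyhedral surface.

44

An octagonal pyramid: V=9, E=16, F=9.
Attach a pentagonal bipyramid (V=7, E=15, F=10) along a 3-gon: merge 3 vertices and 3 edges, delete both glued faces → V=13, E=28, F=17.
Attach a square antiprism (V=8, E=16, F=10) along a 3-gon: merge 3 vertices and 3 edges, delete both glued faces → V=18, E=41, F=25.
Attach a regular tetrahedron (V=4, E=6, F=4) along a 3-gon: merge 3 vertices and 3 edges, delete both glued faces → V=19, E=44, F=27.
Check: V − E + F = 19 − 44 + 27 = 2.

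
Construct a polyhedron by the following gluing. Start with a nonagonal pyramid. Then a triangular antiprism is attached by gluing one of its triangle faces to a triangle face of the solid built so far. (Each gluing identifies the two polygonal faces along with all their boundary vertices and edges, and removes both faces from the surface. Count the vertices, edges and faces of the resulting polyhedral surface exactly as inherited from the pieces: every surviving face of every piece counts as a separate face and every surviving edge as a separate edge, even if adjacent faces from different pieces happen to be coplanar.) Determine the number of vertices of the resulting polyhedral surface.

A nonagonal pyramid: V=10, E=18, F=10.
Attach a triangular antiprism (V=6, E=12, F=8) along a 3-gon: merge 3 vertices and 3 edges, delete both glued faces → V=13, E=27, F=16.
Check: V − E + F = 13 − 27 + 16 = 2.

13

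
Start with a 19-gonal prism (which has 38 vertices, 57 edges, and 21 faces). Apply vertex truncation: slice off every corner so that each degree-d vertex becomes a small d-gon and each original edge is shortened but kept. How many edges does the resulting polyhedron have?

Truncation replaces each original edge-end by a new vertex, so V′ = 2E = 114.
Each original edge survives, and each old vertex of degree d contributes d new edges; summing degrees gives Σd = 2E, so E′ = E + 2E = 3E = 171.
Each original face survives and each original vertex becomes one new face: F′ = F + V = 59.

171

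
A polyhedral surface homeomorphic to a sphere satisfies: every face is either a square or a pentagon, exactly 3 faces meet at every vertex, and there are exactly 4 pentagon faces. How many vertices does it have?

12

Let x be the number of squares; then F = 4 + x.
Edge–face incidences: 2E = 5·4 + 4·x = 20 + 4x.
Every vertex has degree 3, so 3V = 2E.
Euler: V − E + F = 2 ⇒ (2E)/3 − E + (4 + x) = 2.
Multiply by 6: 2·(2E) − 3·(2E) + 6·(4 + x) = 12, i.e. 24 + 6x − (20 + 4x) = 12.
Collecting terms: 2x + 4 = 12, so 2x = 8, so x = 4.
Then 2E = 20 + 4·4 = 36, so E = 18, V = 2E/3 = 12, F = 4 + 4 = 8.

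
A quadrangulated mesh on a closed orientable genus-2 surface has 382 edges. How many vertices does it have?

189

χ = 2 − 2·2 = -2, and every face is a square so 4F = 2E.
F = 2E/4 = 191. Then V = -2 + E − F = -2 + 382 − 191 = 189.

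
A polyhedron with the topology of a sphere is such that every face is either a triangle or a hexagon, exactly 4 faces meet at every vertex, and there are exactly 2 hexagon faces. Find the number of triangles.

12

Let x be the number of triangles; then F = 2 + x.
Edge–face incidences: 2E = 6·2 + 3·x = 12 + 3x.
Every vertex has degree 4, so 4V = 2E.
Euler: V − E + F = 2 ⇒ (2E)/4 − E + (2 + x) = 2.
Multiply by 8: 2·(2E) − 4·(2E) + 8·(2 + x) = 16, i.e. 16 + 8x − 2·(12 + 3x) = 16.
Collecting terms: 2x − 8 = 16, so 2x = 24, so x = 12.
Then 2E = 12 + 3·12 = 48, so E = 24, V = 2E/4 = 12, F = 2 + 12 = 14.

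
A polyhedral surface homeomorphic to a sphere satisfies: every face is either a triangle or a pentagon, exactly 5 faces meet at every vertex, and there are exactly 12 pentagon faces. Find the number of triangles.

Let x be the number of triangles; then F = 12 + x.
Edge–face incidences: 2E = 5·12 + 3·x = 60 + 3x.
Every vertex has degree 5, so 5V = 2E.
Euler: V − E + F = 2 ⇒ (2E)/5 − E + (12 + x) = 2.
Multiply by 10: 2·(2E) − 5·(2E) + 10·(12 + x) = 20, i.e. 120 + 10x − 3·(60 + 3x) = 20.
Collecting terms: x − 60 = 20, so x = 80.
Then 2E = 60 + 3·80 = 300, so E = 150, V = 2E/5 = 60, F = 12 + 80 = 92.

80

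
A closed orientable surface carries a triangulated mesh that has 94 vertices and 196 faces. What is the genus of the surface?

Every face is a triangle, so 2E = 3·196 = 588, giving E = 294.
χ = V − E + F = 94 − 294 + 196 = -4.
For a closed orientable surface χ = 2 − 2g, so g = (2 − (-4))/2 = 3.

3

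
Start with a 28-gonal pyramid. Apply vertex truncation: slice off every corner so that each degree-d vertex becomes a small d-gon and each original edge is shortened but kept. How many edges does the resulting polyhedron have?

168

The base solid has V = 29, E = 56, F = 29.
Truncation replaces each original edge-end by a new vertex, so V′ = 2E = 112.
Each original edge survives, and each old vertex of degree d contributes d new edges; summing degrees gives Σd = 2E, so E′ = E + 2E = 3E = 168.
Each original face survives and each original vertex becomes one new face: F′ = F + V = 58.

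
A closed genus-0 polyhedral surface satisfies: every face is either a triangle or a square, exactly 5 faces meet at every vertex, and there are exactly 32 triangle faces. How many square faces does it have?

Let x be the number of squares; then F = 32 + x.
Edge–face incidences: 2E = 3·32 + 4·x = 96 + 4x.
Every vertex has degree 5, so 5V = 2E.
Euler: V − E + F = 2 ⇒ (2E)/5 − E + (32 + x) = 2.
Multiply by 10: 2·(2E) − 5·(2E) + 10·(32 + x) = 20, i.e. 320 + 10x − 3·(96 + 4x) = 20.
Collecting terms: −2x + 32 = 20, so −2x = −12, so x = 6.
Then 2E = 96 + 4·6 = 120, so E = 60, V = 2E/5 = 24, F = 32 + 6 = 38.

6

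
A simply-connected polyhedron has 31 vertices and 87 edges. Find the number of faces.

Here V − E + F = 2.
F = 2 − V + E = 2 − 31 + 87 = 58.

58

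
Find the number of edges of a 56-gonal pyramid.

A pyramid on an n-gon base has one n-gon and n triangles: V = 56 + 1 = 57, E = 2·56 = 112, F = 56 + 1 = 57.

112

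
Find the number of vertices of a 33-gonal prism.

66

A prism on an n-gon has two n-gon bases and n rectangular sides: V = 2·33 = 66, E = 3·33 = 99, F = 33 + 2 = 35.
Check: V − E + F = 66 − 99 + 35 = 2.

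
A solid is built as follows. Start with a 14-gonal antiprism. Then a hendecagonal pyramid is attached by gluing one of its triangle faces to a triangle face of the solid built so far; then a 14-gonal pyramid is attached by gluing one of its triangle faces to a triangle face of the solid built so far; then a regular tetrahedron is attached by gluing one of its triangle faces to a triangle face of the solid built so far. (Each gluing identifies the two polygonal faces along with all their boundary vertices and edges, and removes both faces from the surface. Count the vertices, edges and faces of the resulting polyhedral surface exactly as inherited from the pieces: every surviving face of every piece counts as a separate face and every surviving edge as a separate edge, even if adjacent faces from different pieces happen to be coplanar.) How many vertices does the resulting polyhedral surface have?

50

A 14-gonal antiprism: V=28, E=56, F=30.
Attach a hendecagonal pyramid (V=12, E=22, F=12) along a 3-gon: merge 3 vertices and 3 edges, delete both glued faces → V=37, E=75, F=40.
Attach a 14-gonal pyramid (V=15, E=28, F=15) along a 3-gon: merge 3 vertices and 3 edges, delete both glued faces → V=49, E=100, F=53.
Attach a regular tetrahedron (V=4, E=6, F=4) along a 3-gon: merge 3 vertices and 3 edges, delete both glued faces → V=50, E=103, F=55.
Check: V − E + F = 50 − 103 + 55 = 2.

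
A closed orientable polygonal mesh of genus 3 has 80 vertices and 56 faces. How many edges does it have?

For a closed orientable surface of genus 3, χ = 2 − 2·3 = -4.
E = V + F − (-4) = 80 + 56 − (-4) = 140.

140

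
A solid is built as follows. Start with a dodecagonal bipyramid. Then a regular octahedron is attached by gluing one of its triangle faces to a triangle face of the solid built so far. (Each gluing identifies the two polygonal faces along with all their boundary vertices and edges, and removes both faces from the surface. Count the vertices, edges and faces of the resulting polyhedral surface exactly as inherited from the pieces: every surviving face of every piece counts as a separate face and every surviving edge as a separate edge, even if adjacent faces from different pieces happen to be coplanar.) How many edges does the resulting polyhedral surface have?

A dodecagonal bipyramid: V=14, E=36, F=24.
Attach a regular octahedron (V=6, E=12, F=8) along a 3-gon: merge 3 vertices and 3 edges, delete both glued faces → V=17, E=45, F=30.
Check: V − E + F = 17 − 45 + 30 = 2.

45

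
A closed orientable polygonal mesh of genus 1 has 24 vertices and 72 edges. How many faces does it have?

For a closed orientable surface of genus 1, χ = 2 − 2·1 = 0.
F = 0 − V + E = 0 − 24 + 72 = 48.

48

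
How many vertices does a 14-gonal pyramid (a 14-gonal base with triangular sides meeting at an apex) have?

15

A pyramid on an n-gon base has one n-gon and n triangles: V = 14 + 1 = 15, E = 2·14 = 28, F = 14 + 1 = 15.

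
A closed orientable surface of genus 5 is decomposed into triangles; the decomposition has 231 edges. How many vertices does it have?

χ = 2 − 2·5 = -8, and every face is a triangle so 3F = 2E.
F = 2E/3 = 154. Then V = -8 + E − F = -8 + 231 − 154 = 69.

69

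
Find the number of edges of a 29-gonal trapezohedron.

The n-trapezohedron (dual of the n-antiprism) has V = 2·29 + 2 = 60, E = 4·29 = 116, F = 2·29 = 58.
Check: V − E + F = 60 − 116 + 58 = 2.

116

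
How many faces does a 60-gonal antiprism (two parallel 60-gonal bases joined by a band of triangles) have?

122

An antiprism on an n-gon has two n-gon caps and 2n triangles: V = 2·60 = 120, E = 4·60 = 240, F = 2·60 + 2 = 122.
Check: V − E + F = 120 − 240 + 122 = 2.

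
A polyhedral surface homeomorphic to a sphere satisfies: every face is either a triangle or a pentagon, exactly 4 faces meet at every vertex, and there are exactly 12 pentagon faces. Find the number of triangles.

20

Let x be the number of triangles; then F = 12 + x.
Edge–face incidences: 2E = 5·12 + 3·x = 60 + 3x.
Every vertex has degree 4, so 4V = 2E.
Euler: V − E + F = 2 ⇒ (2E)/4 − E + (12 + x) = 2.
Multiply by 8: 2·(2E) − 4·(2E) + 8·(12 + x) = 16, i.e. 96 + 8x − 2·(60 + 3x) = 16.
Collecting terms: 2x − 24 = 16, so 2x = 40, so x = 20.
Then 2E = 60 + 3·20 = 120, so E = 60, V = 2E/4 = 30, F = 12 + 20 = 32.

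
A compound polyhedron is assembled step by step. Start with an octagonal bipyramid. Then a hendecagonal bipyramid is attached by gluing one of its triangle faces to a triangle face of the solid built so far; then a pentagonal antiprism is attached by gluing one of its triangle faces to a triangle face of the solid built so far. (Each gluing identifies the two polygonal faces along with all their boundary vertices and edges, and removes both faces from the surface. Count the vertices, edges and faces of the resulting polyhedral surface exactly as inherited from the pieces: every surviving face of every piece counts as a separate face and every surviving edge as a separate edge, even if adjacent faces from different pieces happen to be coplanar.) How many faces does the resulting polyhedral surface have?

46

An octagonal bipyramid: V=10, E=24, F=16.
Attach a hendecagonal bipyramid (V=13, E=33, F=22) along a 3-gon: merge 3 vertices and 3 edges, delete both glued faces → V=20, E=54, F=36.
Attach a pentagonal antiprism (V=10, E=20, F=12) along a 3-gon: merge 3 vertices and 3 edges, delete both glued faces → V=27, E=71, F=46.
Check: V − E + F = 27 − 71 + 46 = 2.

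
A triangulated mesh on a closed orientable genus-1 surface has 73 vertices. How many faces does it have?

χ = 2 − 2·1 = 0, and every face is a triangle so 3F = 2E.
V − E + F = 0 with E = 3F/2 gives 73 − (3/2 − 1)·F = 0, so F = 146 and E = 219.

146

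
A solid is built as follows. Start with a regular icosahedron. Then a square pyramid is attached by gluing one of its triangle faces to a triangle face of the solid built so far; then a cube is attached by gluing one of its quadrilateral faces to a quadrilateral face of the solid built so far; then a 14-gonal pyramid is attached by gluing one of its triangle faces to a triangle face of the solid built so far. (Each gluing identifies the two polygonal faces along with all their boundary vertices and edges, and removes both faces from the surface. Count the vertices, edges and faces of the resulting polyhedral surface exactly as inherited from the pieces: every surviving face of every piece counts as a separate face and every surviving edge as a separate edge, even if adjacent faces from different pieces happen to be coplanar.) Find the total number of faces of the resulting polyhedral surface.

A regular icosahedron: V=12, E=30, F=20.
Attach a square pyramid (V=5, E=8, F=5) along a 3-gon: merge 3 vertices and 3 edges, delete both glued faces → V=14, E=35, F=23.
Attach a cube (V=8, E=12, F=6) along a 4-gon: merge 4 vertices and 4 edges, delete both glued faces → V=18, E=43, F=27.
Attach a 14-gonal pyramid (V=15, E=28, F=15) along a 3-gon: merge 3 vertices and 3 edges, delete both glued faces → V=30, E=68, F=40.
Check: V − E + F = 30 − 68 + 40 = 2.

40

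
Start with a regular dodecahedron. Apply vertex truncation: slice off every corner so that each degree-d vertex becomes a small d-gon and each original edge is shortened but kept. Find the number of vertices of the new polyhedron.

The base solid has V = 20, E = 30, F = 12.
Truncation replaces each original edge-end by a new vertex, so V′ = 2E = 60.
Each original edge survives, and each old vertex of degree d contributes d new edges; summing degrees gives Σd = 2E, so E′ = E + 2E = 3E = 90.
Each original face survives and each original vertex becomes one new face: F′ = F + V = 32.

60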